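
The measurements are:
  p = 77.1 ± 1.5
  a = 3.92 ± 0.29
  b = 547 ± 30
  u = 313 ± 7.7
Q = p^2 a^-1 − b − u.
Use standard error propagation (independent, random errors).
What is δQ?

130

Let w = p^2·a^-1 = 1520. δw/w = √((2·δp/p)² + (-1·δa/a)²) = √(0.00151 + 0.00547) = 0.0836, so δw = 127.
Q = w − b − u: δQ = √(δw² + δb² + δu²) = √(16100 + 900 + 59.3) = 130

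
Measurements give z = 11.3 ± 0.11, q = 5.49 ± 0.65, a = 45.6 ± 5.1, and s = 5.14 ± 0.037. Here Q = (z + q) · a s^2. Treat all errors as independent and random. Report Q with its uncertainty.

20200 ± 2420

Let u = z + q = 16.8. δu = √(δz² + δq²) = √(0.0121 + 0.423) = 0.659, so δu/u = 0.0393.
Q is then a monomial in u, a, s:
δQ/Q = √((δu/u)² + (1·δa/a)² + (2·δs/s)²) = √(0.00154 + 0.0125 + 0.000207) = 0.119
Q = 20200, so δQ = 0.119 × 20200 = 2420.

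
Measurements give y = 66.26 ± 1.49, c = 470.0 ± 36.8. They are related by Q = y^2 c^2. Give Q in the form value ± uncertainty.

Relative error in a monomial: (δQ/Q)² = Σ (nᵢ · δxᵢ/xᵢ)².
  (2·δy/y)² = (2×0.0225)² = 0.00202;  (2·δc/c)² = (2×0.0783)² = 0.0245
δQ/Q = √(0.0265) = 0.163
Q = 9.698e+08, so δQ = 0.163 × 9.698e+08 = 1.58e+08.

(9.698 ± 1.58) × 10^8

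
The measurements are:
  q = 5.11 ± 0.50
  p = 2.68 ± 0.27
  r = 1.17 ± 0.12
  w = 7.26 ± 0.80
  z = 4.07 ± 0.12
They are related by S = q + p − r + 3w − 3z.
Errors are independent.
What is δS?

Absolute uncertainties add in quadrature for a linear combination:
  (δq)² = 0.250;  (δp)² = 0.0729;  (δr)² = 0.0144;  (3·δw)² = 5.76;  (3·δz)² = 0.130
δS = √(6.23) = 2.50

2.50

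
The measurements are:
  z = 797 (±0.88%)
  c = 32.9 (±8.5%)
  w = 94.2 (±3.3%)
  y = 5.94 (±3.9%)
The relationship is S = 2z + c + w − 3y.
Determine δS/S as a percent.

0.860%

Sums and differences: (δS)² = Σ (cᵢ δxᵢ)².
  (2·δz)² = 197;  (δc)² = 7.82;  (δw)² = 9.66;  (3·δy)² = 0.483
δS = √(215) = 14.7
S = 1700, so δS/S = 14.7/1700 = 0.00860.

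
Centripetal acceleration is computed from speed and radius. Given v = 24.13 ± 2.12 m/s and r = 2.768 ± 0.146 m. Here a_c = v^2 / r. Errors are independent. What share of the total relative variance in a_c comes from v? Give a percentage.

91.7%

(δa_c/a_c)² = (2·δv/v)² + (-1·δr/r)²
  v term: (2×0.0879)² = 0.0309
  r term: (-1×0.0527)² = 0.00278
Total = 0.0337. Share from v = 0.0309/0.0337 = 0.917.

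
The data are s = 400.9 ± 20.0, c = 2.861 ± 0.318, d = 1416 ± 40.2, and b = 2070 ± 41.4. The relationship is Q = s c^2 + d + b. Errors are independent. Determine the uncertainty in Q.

750

Let p = s·c^2 = 3281. δp/p = √((1·δs/s)² + (2·δc/c)²) = √(0.00249 + 0.0494) = 0.228, so δp = 748.
Q = p + d + b: δQ = √(δp² + δd² + δb²) = √(5.59e+05 + 1620 + 1710) = 750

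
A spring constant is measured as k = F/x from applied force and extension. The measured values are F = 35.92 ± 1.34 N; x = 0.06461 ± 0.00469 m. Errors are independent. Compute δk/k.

0.0816

Relative error in a monomial: (δk/k)² = Σ (nᵢ · δxᵢ/xᵢ)².
  (1·δF/F)² = (1×0.0373)² = 0.00139;  (-1·δx/x)² = (-1×0.0726)² = 0.00527
δk/k = √(0.00666) = 0.0816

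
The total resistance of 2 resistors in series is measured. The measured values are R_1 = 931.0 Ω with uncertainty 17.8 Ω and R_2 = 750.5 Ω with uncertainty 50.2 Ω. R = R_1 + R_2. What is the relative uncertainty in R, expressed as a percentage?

R is a linear combination, so absolute uncertainties add in quadrature:
  (δR_1)² = 317;  (δR_2)² = 2520
δR = √(2840) = 53.3 Ω
R = 1682 Ω, so δR/R = 53.3/1682 = 0.0317.

3.17%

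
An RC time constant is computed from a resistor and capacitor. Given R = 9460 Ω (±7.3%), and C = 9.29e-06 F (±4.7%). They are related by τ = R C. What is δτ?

0.00763 s

Relative error in a monomial: (δτ/τ)² = Σ (nᵢ · δxᵢ/xᵢ)².
  (1·δR/R)² = (1×0.0730)² = 0.00533;  (1·δC/C)² = (1×0.0470)² = 0.00221
δτ/τ = √(0.00754) = 0.0868
τ = 0.0879 s, so δτ = 0.0868 × 0.0879 = 0.00763 s.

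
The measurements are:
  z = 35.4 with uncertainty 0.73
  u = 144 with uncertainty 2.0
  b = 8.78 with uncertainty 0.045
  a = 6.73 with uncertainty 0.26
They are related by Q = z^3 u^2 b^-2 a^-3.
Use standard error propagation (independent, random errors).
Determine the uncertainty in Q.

Q is a product of powers, so relative uncertainties combine in quadrature:
  (3·δz/z)² = (3×0.0206)² = 0.00383;  (2·δu/u)² = (2×0.0139)² = 0.000772;  (-2·δb/b)² = (-2×0.00513)² = 0.000105;  (-3·δa/a)² = (-3×0.0386)² = 0.0134
δQ/Q = √(0.0181) = 0.135
Q = 39100, so δQ = 0.135 × 39100 = 5270.

5270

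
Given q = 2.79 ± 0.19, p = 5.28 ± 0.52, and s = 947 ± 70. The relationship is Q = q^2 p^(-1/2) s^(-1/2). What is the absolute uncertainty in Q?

Each factor contributes (exponent × relative error)² to (δQ/Q)²:
  (2·δq/q)² = (2×0.0681)² = 0.0186;  (−½·δp/p)² = (-0.5×0.0985)² = 0.00242;  (−½·δs/s)² = (-0.5×0.0739)² = 0.00137
δQ/Q = √(0.0223) = 0.149
Q = 0.110, so δQ = 0.149 × 0.110 = 0.0165.

0.0165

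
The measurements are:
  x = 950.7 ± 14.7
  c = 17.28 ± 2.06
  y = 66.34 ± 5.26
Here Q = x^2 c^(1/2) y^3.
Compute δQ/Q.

Products/powers → add relative errors in quadrature, weighted by exponent:
  (2·δx/x)² = (2×0.0155)² = 0.000956;  (½·δc/c)² = (0.5×0.119)² = 0.00355;  (3·δy/y)² = (3×0.0793)² = 0.0566
δQ/Q = √(0.0611) = 0.247

0.247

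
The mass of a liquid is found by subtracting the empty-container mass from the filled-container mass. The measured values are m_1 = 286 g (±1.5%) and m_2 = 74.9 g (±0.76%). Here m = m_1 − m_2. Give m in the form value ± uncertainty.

211 ± 4.33 g

m is a linear combination, so absolute uncertainties add in quadrature:
  (δm_1)² = 18.4;  (δm_2)² = 0.324
δm = √(18.7) = 4.33 g
m = 211 g.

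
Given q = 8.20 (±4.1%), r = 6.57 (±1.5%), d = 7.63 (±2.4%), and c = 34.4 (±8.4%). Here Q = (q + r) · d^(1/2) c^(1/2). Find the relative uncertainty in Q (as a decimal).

0.0497

Let u = q + r = 14.8. δu = √(δq² + δr²) = √(0.113 + 0.00971) = 0.350, so δu/u = 0.0237.
Q is then a monomial in u, d, c:
δQ/Q = √((δu/u)² + (½·δd/d)² + (½·δc/c)²) = √(0.000563 + 0.000144 + 0.00176) = 0.0497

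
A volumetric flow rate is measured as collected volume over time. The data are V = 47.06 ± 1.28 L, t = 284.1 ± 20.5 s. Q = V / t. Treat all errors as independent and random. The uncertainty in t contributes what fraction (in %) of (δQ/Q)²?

87.6%

(δQ/Q)² = (1·δV/V)² + (-1·δt/t)²
  V term: (1×0.0272)² = 0.000740
  t term: (-1×0.0722)² = 0.00521
Total = 0.00595. Share from t = 0.00521/0.00595 = 0.876.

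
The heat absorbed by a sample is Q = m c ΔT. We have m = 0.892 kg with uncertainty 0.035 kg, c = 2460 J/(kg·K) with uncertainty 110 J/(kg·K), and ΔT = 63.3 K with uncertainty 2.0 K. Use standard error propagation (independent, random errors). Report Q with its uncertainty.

Products/powers → add relative errors in quadrature, weighted by exponent:
  (1·δm/m)² = (1×0.0392)² = 0.00154;  (1·δc/c)² = (1×0.0447)² = 0.00200;  (1·δΔT/ΔT)² = (1×0.0316)² = 0.000998
δQ/Q = √(0.00454) = 0.0674
Q = 1.39e+05 J, so δQ = 0.0674 × 1.39e+05 = 9360 J.

(1.39 ± 0.0936) × 10^5 J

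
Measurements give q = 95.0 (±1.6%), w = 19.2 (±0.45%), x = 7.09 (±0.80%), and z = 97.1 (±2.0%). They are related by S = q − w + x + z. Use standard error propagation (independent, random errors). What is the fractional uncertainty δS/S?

For a sum/difference, combine absolute errors in quadrature:
  (δq)² = 2.31;  (δw)² = 0.00746;  (δx)² = 0.00322;  (δz)² = 3.77
δS = √(6.09) = 2.47
S = 180, so δS/S = 2.47/180 = 0.0137.

0.0137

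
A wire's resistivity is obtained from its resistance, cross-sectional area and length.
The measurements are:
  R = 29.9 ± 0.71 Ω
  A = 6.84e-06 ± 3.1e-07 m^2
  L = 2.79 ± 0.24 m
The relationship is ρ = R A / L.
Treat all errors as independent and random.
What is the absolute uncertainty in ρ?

ρ is a product of powers, so relative uncertainties combine in quadrature:
  (1·δR/R)² = (1×0.0237)² = 0.000564;  (1·δA/A)² = (1×0.0453)² = 0.00205;  (-1·δL/L)² = (-1×0.0860)² = 0.00740
δρ/ρ = √(0.0100) = 0.100
ρ = 7.33e-05 Ω·m, so δρ = 0.100 × 7.33e-05 = 7.34e-06 Ω·m.

7.34e-06 Ω·m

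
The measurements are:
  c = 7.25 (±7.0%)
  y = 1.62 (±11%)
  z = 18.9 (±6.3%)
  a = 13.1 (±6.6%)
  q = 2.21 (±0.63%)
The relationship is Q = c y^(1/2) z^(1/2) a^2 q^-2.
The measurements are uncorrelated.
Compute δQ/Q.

Relative error in a monomial: (δQ/Q)² = Σ (nᵢ · δxᵢ/xᵢ)².
  (1·δc/c)² = (1×0.0700)² = 0.00490;  (½·δy/y)² = (0.5×0.110)² = 0.00303;  (½·δz/z)² = (0.5×0.0630)² = 0.000992;  (2·δa/a)² = (2×0.0660)² = 0.0174;  (-2·δq/q)² = (-2×0.00630)² = 0.000159
δQ/Q = √(0.0265) = 0.163

0.163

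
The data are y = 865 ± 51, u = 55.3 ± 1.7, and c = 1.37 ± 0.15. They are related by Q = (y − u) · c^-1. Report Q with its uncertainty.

591 ± 74.7

Let w = y − u = 810. δw = √(δy² + δu²) = √(2600 + 2.89) = 51.0, so δw/w = 0.0630.
Q is then a monomial in w, c:
δQ/Q = √((δw/w)² + (-1·δc/c)²) = √(0.00397 + 0.0120) = 0.126
Q = 591, so δQ = 0.126 × 591 = 74.7.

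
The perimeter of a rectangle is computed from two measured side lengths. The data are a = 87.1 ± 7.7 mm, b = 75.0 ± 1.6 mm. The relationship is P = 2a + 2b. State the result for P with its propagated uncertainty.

324 ± 15.7 mm

Each term contributes (cᵢ δxᵢ)² to (δP)²:
  (2·δa)² = 237;  (2·δb)² = 10.2
δP = √(247) = 15.7 mm
P = 324 mm.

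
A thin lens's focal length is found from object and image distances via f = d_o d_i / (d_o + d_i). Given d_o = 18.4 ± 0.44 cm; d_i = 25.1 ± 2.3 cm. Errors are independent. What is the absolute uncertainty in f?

∂f/∂d_o = (d_i/(d_o+d_i))² = 0.333;  ∂f/∂d_i = (d_o/(d_o+d_i))² = 0.179
δf = √((∂f/∂d_o · δd_o)² + (∂f/∂d_i · δd_i)²) = √(0.0215 + 0.169) = 0.437 cm

0.437 cm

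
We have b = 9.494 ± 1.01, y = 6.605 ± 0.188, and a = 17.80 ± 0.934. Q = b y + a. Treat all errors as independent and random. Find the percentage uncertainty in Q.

8.66%

Let p = b·y = 62.71. δp/p = √((1·δb/b)² + (1·δy/y)²) = √(0.0113 + 0.000810) = 0.110, so δp = 6.91.
Q = p + a: δQ = √(δp² + δa²) = √(47.7 + 0.872) = 6.97
Q = 80.51, so δQ/Q = 6.97/80.51 = 0.0866.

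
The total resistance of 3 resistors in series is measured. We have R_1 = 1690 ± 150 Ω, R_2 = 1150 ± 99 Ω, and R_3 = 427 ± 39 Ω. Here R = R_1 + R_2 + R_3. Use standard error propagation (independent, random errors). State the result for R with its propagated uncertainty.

For a sum/difference, combine absolute errors in quadrature:
  (δR_1)² = 22500;  (δR_2)² = 9800;  (δR_3)² = 1520
δR = √(33800) = 184 Ω
R = 3270 Ω.

3270 ± 184 Ω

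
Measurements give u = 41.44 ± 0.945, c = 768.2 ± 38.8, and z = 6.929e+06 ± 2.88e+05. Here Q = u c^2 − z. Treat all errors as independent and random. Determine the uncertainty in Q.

2.55e+06

Let p = u·c^2 = 2.446e+07. δp/p = √((1·δu/u)² + (2·δc/c)²) = √(0.000520 + 0.0102) = 0.104, so δp = 2.53e+06.
Q = p − z: δQ = √(δp² + δz²) = √(6.41e+12 + 8.29e+10) = 2.55e+06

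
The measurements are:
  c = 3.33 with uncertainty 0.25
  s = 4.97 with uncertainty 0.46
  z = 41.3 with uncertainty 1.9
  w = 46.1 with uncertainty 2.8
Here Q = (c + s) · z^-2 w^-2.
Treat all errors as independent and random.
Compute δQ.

Let u = c + s = 8.30. δu = √(δc² + δs²) = √(0.0625 + 0.212) = 0.524, so δu/u = 0.0631.
Q is then a monomial in u, z, w:
δQ/Q = √((δu/u)² + (-2·δz/z)² + (-2·δw/w)²) = √(0.00398 + 0.00847 + 0.0148) = 0.165
Q = 2.29e-06, so δQ = 0.165 × 2.29e-06 = 3.78e-07.

3.78e-07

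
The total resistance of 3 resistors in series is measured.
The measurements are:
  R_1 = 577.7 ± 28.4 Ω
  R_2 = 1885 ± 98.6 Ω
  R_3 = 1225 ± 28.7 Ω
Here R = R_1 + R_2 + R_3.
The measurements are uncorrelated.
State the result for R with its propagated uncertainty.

For a sum/difference, combine absolute errors in quadrature:
  (δR_1)² = 807;  (δR_2)² = 9720;  (δR_3)² = 824
δR = √(11400) = 107 Ω
R = 3688 Ω.

3688 ± 107 Ω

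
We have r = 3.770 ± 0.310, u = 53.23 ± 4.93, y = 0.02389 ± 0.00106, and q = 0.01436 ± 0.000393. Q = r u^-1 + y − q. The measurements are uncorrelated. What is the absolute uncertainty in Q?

0.00884

Let p = r·u^-1 = 0.07082. δp/p = √((1·δr/r)² + (-1·δu/u)²) = √(0.00676 + 0.00858) = 0.124, so δp = 0.00877.
Q = p + y − q: δQ = √(δp² + δy² + δq²) = √(7.69e-05 + 1.12e-06 + 1.54e-07) = 0.00884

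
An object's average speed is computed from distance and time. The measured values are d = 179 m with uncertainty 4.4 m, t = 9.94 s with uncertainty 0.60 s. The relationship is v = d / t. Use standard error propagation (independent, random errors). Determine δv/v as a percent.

6.52%

Products/powers → add relative errors in quadrature, weighted by exponent:
  (1·δd/d)² = (1×0.0246)² = 0.000604;  (-1·δt/t)² = (-1×0.0604)² = 0.00364
δv/v = √(0.00425) = 0.0652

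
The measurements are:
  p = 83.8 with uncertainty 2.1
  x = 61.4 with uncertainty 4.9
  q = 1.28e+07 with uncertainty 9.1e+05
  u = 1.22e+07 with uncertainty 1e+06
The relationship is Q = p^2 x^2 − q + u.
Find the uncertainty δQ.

4.63e+06

Let w = p^2·x^2 = 2.65e+07. δw/w = √((2·δp/p)² + (2·δx/x)²) = √(0.00251 + 0.0255) = 0.167, so δw = 4.43e+06.
Q = w − q + u: δQ = √(δw² + δq² + δu²) = √(1.96e+13 + 8.28e+11 + 1e+12) = 4.63e+06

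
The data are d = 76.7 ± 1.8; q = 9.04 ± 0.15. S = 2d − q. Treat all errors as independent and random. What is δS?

3.60

Absolute uncertainties add in quadrature for a linear combination:
  (2·δd)² = 13.0;  (δq)² = 0.0225
δS = √(13.0) = 3.60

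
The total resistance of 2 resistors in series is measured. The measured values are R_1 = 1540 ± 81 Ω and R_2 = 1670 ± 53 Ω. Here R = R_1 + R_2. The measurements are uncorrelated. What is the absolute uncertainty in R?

Sums and differences: (δR)² = Σ (cᵢ δxᵢ)².
  (δR_1)² = 6560;  (δR_2)² = 2810
δR = √(9370) = 96.8 Ω

96.8 Ω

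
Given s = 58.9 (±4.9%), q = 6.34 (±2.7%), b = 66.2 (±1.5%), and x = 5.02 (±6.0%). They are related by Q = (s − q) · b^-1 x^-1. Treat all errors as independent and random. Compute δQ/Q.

Let u = s − q = 52.6. δu = √(δs² + δq²) = √(8.33 + 0.0293) = 2.89, so δu/u = 0.0550.
Q is then a monomial in u, b, x:
δQ/Q = √((δu/u)² + (-1·δb/b)² + (-1·δx/x)²) = √(0.00303 + 0.000225 + 0.00360) = 0.0828

0.0828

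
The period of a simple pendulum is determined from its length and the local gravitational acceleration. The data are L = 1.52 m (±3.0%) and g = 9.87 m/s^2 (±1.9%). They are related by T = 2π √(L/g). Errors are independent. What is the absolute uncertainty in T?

0.0438 s

Since T is a product/quotient, work with relative uncertainties:
  (½·δL/L)² = (0.5×0.0300)² = 0.000225;  (−½·δg/g)² = (-0.5×0.0190)² = 9.02e-05
δT/T = √(0.000315) = 0.0178
T = 2.47 s, so δT = 0.0178 × 2.47 = 0.0438 s.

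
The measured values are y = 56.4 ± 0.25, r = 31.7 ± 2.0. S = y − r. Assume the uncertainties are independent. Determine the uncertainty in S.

2.02

For a sum/difference, combine absolute errors in quadrature:
  (δy)² = 0.0625;  (δr)² = 4.00
δS = √(4.06) = 2.02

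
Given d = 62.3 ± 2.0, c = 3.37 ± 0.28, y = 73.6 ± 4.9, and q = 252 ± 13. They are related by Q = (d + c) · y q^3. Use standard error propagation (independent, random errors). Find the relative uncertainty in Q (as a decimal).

0.171

Let u = d + c = 65.7. δu = √(δd² + δc²) = √(4.00 + 0.0784) = 2.02, so δu/u = 0.0308.
Q is then a monomial in u, y, q:
δQ/Q = √((δu/u)² + (1·δy/y)² + (3·δq/q)²) = √(0.000946 + 0.00443 + 0.0240) = 0.171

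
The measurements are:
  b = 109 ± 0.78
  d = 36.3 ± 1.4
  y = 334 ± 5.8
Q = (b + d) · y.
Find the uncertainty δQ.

998

Let u = b + d = 145. δu = √(δb² + δd²) = √(0.608 + 1.96) = 1.60, so δu/u = 0.0110.
Q is then a monomial in u, y:
δQ/Q = √((δu/u)² + (1·δy/y)²) = √(0.000122 + 0.000302) = 0.0206
Q = 48500, so δQ = 0.0206 × 48500 = 998.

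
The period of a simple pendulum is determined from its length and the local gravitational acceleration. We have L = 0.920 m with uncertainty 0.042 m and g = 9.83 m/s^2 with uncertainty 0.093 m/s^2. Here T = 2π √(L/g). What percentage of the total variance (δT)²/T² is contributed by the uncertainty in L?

(δT/T)² = (½·δL/L)² + (−½·δg/g)²
  L term: (0.5×0.0457)² = 0.000521
  g term: (-0.5×0.00946)² = 2.24e-05
Total = 0.000543. Share from L = 0.000521/0.000543 = 0.959.

95.9%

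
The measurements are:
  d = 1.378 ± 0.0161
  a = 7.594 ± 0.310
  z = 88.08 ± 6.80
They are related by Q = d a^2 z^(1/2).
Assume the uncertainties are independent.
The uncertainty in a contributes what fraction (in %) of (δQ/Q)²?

(δQ/Q)² = (1·δd/d)² + (2·δa/a)² + (½·δz/z)²
  d term: (1×0.0117)² = 0.000137
  a term: (2×0.0408)² = 0.00667
  z term: (0.5×0.0772)² = 0.00149
Total = 0.00829. Share from a = 0.00667/0.00829 = 0.804.

80.4%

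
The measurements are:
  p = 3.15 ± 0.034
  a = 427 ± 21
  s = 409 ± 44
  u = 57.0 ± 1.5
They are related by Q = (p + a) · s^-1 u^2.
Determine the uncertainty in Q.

Let w = p + a = 430. δw = √(δp² + δa²) = √(0.00116 + 441) = 21.0, so δw/w = 0.0488.
Q is then a monomial in w, s, u:
δQ/Q = √((δw/w)² + (-1·δs/s)² + (2·δu/u)²) = √(0.00238 + 0.0116 + 0.00277) = 0.129
Q = 3420, so δQ = 0.129 × 3420 = 442.

442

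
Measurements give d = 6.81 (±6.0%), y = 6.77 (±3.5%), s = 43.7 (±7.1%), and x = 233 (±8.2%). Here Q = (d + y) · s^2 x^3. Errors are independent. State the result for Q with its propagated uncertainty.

(3.28 ± 0.939) × 10^11

Let u = d + y = 13.6. δu = √(δd² + δy²) = √(0.167 + 0.0561) = 0.472, so δu/u = 0.0348.
Q is then a monomial in u, s, x:
δQ/Q = √((δu/u)² + (2·δs/s)² + (3·δx/x)²) = √(0.00121 + 0.0202 + 0.0605) = 0.286
Q = 3.28e+11, so δQ = 0.286 × 3.28e+11 = 9.39e+10.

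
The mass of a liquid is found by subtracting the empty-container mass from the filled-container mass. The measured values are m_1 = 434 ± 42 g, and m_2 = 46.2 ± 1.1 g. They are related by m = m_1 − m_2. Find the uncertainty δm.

42.0 g

m is a linear combination, so absolute uncertainties add in quadrature:
  (δm_1)² = 1760;  (δm_2)² = 1.21
δm = √(1770) = 42.0 g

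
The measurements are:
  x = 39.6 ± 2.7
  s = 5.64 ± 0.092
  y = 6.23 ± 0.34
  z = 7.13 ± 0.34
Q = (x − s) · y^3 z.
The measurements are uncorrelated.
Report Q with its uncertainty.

Let u = x − s = 34.0. δu = √(δx² + δs²) = √(7.29 + 0.00846) = 2.70, so δu/u = 0.0796.
Q is then a monomial in u, y, z:
δQ/Q = √((δu/u)² + (3·δy/y)² + (1·δz/z)²) = √(0.00633 + 0.0268 + 0.00227) = 0.188
Q = 58500, so δQ = 0.188 × 58500 = 11000.

58500 ± 11000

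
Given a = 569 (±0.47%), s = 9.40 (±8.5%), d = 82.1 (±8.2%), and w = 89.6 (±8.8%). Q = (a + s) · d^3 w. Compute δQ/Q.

0.261

Let u = a + s = 578. δu = √(δa² + δs²) = √(7.15 + 0.638) = 2.79, so δu/u = 0.00483.
Q is then a monomial in u, d, w:
δQ/Q = √((δu/u)² + (3·δd/d)² + (1·δw/w)²) = √(2.33e-05 + 0.0605 + 0.00774) = 0.261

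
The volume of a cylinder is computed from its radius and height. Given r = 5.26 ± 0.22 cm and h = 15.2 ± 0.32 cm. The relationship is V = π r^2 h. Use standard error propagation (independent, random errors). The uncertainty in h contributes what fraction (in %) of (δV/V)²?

5.96%

(δV/V)² = (2·δr/r)² + (1·δh/h)²
  r term: (2×0.0418)² = 0.00700
  h term: (1×0.0211)² = 0.000443
Total = 0.00744. Share from h = 0.000443/0.00744 = 0.0596.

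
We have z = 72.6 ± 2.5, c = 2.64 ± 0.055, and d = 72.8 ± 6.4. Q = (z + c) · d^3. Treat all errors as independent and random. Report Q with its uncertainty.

Let u = z + c = 75.2. δu = √(δz² + δc²) = √(6.25 + 0.00302) = 2.50, so δu/u = 0.0332.
Q is then a monomial in u, d:
δQ/Q = √((δu/u)² + (3·δd/d)²) = √(0.00110 + 0.0696) = 0.266
Q = 2.9e+07, so δQ = 0.266 × 2.9e+07 = 7.72e+06.

(2.90 ± 0.772) × 10^7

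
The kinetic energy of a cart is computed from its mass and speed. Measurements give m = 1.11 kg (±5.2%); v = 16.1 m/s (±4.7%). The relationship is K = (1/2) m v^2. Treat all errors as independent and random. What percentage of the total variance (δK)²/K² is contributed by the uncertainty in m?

23.4%

(δK/K)² = (1·δm/m)² + (2·δv/v)²
  m term: (1×0.0520)² = 0.00270
  v term: (2×0.0470)² = 0.00884
Total = 0.0115. Share from m = 0.00270/0.0115 = 0.234.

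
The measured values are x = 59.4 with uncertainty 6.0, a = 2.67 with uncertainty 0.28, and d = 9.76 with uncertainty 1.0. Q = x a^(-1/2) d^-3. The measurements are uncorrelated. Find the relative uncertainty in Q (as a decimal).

Products/powers → add relative errors in quadrature, weighted by exponent:
  (1·δx/x)² = (1×0.101)² = 0.0102;  (−½·δa/a)² = (-0.5×0.105)² = 0.00275;  (-3·δd/d)² = (-3×0.102)² = 0.0945
δQ/Q = √(0.107) = 0.328

0.328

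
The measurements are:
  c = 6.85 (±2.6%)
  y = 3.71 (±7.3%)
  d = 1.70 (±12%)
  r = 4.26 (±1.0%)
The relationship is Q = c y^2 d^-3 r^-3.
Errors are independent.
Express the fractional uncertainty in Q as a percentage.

39.1%

Products/powers → add relative errors in quadrature, weighted by exponent:
  (1·δc/c)² = (1×0.0260)² = 0.000676;  (2·δy/y)² = (2×0.0730)² = 0.0213;  (-3·δd/d)² = (-3×0.120)² = 0.130;  (-3·δr/r)² = (-3×0.0100)² = 0.000900
δQ/Q = √(0.152) = 0.391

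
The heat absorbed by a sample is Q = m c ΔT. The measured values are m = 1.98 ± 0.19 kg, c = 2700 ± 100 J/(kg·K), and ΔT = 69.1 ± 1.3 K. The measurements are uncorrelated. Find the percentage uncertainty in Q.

10.5%

Since Q is a product/quotient, work with relative uncertainties:
  (1·δm/m)² = (1×0.0960)² = 0.00921;  (1·δc/c)² = (1×0.0370)² = 0.00137;  (1·δΔT/ΔT)² = (1×0.0188)² = 0.000354
δQ/Q = √(0.0109) = 0.105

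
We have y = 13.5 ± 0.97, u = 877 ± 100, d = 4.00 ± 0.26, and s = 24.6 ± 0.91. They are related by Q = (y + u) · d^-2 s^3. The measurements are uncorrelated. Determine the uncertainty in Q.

Let w = y + u = 890. δw = √(δy² + δu²) = √(0.941 + 10000) = 100, so δw/w = 0.112.
Q is then a monomial in w, d, s:
δQ/Q = √((δw/w)² + (-2·δd/d)² + (3·δs/s)²) = √(0.0126 + 0.0169 + 0.0123) = 0.205
Q = 8.29e+05, so δQ = 0.205 × 8.29e+05 = 1.69e+05.

1.69e+05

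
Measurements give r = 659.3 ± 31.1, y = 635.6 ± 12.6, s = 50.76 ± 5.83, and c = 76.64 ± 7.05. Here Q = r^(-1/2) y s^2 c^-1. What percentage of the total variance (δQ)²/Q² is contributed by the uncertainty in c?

13.6%

(δQ/Q)² = (−½·δr/r)² + (1·δy/y)² + (2·δs/s)² + (-1·δc/c)²
  r term: (-0.5×0.0472)² = 0.000556
  y term: (1×0.0198)² = 0.000393
  s term: (2×0.115)² = 0.0528
  c term: (-1×0.0920)² = 0.00846
Total = 0.0622. Share from c = 0.00846/0.0622 = 0.136.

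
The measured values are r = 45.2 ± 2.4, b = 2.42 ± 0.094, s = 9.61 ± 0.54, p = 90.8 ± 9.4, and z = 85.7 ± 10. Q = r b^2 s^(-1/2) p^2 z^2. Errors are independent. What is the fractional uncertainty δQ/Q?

For a monomial Q ∝ r, b^2, s^(-1/2), p^2, z^2, fractional errors add in quadrature:
  (1·δr/r)² = (1×0.0531)² = 0.00282;  (2·δb/b)² = (2×0.0388)² = 0.00604;  (−½·δs/s)² = (-0.5×0.0562)² = 0.000789;  (2·δp/p)² = (2×0.104)² = 0.0429;  (2·δz/z)² = (2×0.117)² = 0.0545
δQ/Q = √(0.107) = 0.327

0.327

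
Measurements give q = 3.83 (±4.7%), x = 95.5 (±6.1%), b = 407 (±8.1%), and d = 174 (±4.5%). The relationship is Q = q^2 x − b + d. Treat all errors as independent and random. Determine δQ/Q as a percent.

13.8%

Let p = q^2·x = 1400. δp/p = √((2·δq/q)² + (1·δx/x)²) = √(0.00884 + 0.00372) = 0.112, so δp = 157.
Q = p − b + d: δQ = √(δp² + δb² + δd²) = √(24600 + 1090 + 61.3) = 161
Q = 1170, so δQ/Q = 161/1170 = 0.138.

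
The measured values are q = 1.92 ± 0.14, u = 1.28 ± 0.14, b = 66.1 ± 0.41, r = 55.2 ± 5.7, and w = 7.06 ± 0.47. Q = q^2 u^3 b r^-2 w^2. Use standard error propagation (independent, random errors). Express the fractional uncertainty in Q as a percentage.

Each factor contributes (exponent × relative error)² to (δQ/Q)²:
  (2·δq/q)² = (2×0.0729)² = 0.0213;  (3·δu/u)² = (3×0.109)² = 0.108;  (1·δb/b)² = (1×0.00620)² = 3.85e-05;  (-2·δr/r)² = (-2×0.103)² = 0.0427;  (2·δw/w)² = (2×0.0666)² = 0.0177
δQ/Q = √(0.189) = 0.435

43.5%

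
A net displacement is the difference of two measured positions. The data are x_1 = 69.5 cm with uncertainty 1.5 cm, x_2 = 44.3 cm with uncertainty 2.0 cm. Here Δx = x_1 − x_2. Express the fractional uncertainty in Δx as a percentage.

9.92%

Absolute uncertainties add in quadrature for a linear combination:
  (δx_1)² = 2.25;  (δx_2)² = 4.00
δΔx = √(6.25) = 2.50 cm
Δx = 25.2 cm, so δΔx/Δx = 2.50/25.2 = 0.0992.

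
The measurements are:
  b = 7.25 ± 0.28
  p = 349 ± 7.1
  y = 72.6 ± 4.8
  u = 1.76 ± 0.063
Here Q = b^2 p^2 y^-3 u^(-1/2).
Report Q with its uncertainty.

12.6 ± 2.74

Products/powers → add relative errors in quadrature, weighted by exponent:
  (2·δb/b)² = (2×0.0386)² = 0.00597;  (2·δp/p)² = (2×0.0203)² = 0.00166;  (-3·δy/y)² = (-3×0.0661)² = 0.0393;  (−½·δu/u)² = (-0.5×0.0358)² = 0.000320
δQ/Q = √(0.0473) = 0.217
Q = 12.6, so δQ = 0.217 × 12.6 = 2.74.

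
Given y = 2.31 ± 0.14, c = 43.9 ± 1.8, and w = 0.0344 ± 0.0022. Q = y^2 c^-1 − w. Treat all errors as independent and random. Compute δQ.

0.0157

Let p = y^2·c^-1 = 0.122. δp/p = √((2·δy/y)² + (-1·δc/c)²) = √(0.0147 + 0.00168) = 0.128, so δp = 0.0156.
Q = p − w: δQ = √(δp² + δw²) = √(0.000242 + 4.84e-06) = 0.0157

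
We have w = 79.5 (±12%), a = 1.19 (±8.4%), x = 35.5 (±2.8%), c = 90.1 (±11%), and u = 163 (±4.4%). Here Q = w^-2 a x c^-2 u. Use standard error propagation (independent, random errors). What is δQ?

4.57e-05

For a monomial Q ∝ w^-2, a, x, c^-2, u, fractional errors add in quadrature:
  (-2·δw/w)² = (-2×0.120)² = 0.0576;  (1·δa/a)² = (1×0.0840)² = 0.00706;  (1·δx/x)² = (1×0.0280)² = 0.000784;  (-2·δc/c)² = (-2×0.110)² = 0.0484;  (1·δu/u)² = (1×0.0440)² = 0.00194
δQ/Q = √(0.116) = 0.340
Q = 0.000134, so δQ = 0.340 × 0.000134 = 4.57e-05.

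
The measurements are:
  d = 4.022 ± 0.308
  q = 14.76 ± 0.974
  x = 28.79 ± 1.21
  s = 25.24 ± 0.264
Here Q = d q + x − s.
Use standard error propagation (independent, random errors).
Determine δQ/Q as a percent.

9.74%

Let p = d·q = 59.36. δp/p = √((1·δd/d)² + (1·δq/q)²) = √(0.00586 + 0.00435) = 0.101, so δp = 6.00.
Q = p + x − s: δQ = √(δp² + δx² + δs²) = √(36.0 + 1.46 + 0.0697) = 6.13
Q = 62.91, so δQ/Q = 6.13/62.91 = 0.0974.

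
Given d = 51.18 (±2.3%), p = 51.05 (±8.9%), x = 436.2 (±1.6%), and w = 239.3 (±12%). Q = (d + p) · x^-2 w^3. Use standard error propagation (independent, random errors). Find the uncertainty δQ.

Let u = d + p = 102.2. δu = √(δd² + δp²) = √(1.39 + 20.6) = 4.69, so δu/u = 0.0459.
Q is then a monomial in u, x, w:
δQ/Q = √((δu/u)² + (-2·δx/x)² + (3·δw/w)²) = √(0.00211 + 0.00102 + 0.130) = 0.364
Q = 7363, so δQ = 0.364 × 7363 = 2680.

2680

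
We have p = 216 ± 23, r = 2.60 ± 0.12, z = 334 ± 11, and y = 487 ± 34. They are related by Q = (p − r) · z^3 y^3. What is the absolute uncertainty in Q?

2.35e+17

Let u = p − r = 213. δu = √(δp² + δr²) = √(529 + 0.0144) = 23.0, so δu/u = 0.108.
Q is then a monomial in u, z, y:
δQ/Q = √((δu/u)² + (3·δz/z)² + (3·δy/y)²) = √(0.0116 + 0.00976 + 0.0439) = 0.255
Q = 9.18e+17, so δQ = 0.255 × 9.18e+17 = 2.35e+17.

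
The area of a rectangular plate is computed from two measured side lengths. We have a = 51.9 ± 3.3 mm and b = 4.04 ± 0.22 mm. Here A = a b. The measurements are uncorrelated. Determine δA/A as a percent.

Products/powers → add relative errors in quadrature, weighted by exponent:
  (1·δa/a)² = (1×0.0636)² = 0.00404;  (1·δb/b)² = (1×0.0545)² = 0.00297
δA/A = √(0.00701) = 0.0837

8.37%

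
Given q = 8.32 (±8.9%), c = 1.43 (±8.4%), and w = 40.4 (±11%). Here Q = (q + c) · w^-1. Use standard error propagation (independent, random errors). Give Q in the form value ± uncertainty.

Let u = q + c = 9.75. δu = √(δq² + δc²) = √(0.548 + 0.0144) = 0.750, so δu/u = 0.0769.
Q is then a monomial in u, w:
δQ/Q = √((δu/u)² + (-1·δw/w)²) = √(0.00592 + 0.0121) = 0.134
Q = 0.241, so δQ = 0.134 × 0.241 = 0.0324.

0.241 ± 0.0324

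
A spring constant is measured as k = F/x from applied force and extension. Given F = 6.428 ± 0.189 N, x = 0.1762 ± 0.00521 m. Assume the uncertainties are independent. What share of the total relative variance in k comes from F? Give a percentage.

49.7%

(δk/k)² = (1·δF/F)² + (-1·δx/x)²
  F term: (1×0.0294)² = 0.000865
  x term: (-1×0.0296)² = 0.000874
Total = 0.00174. Share from F = 0.000865/0.00174 = 0.497.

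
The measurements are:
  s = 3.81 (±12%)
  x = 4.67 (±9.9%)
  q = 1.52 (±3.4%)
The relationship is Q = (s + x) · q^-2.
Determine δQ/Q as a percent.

Let u = s + x = 8.48. δu = √(δs² + δx²) = √(0.209 + 0.214) = 0.650, so δu/u = 0.0767.
Q is then a monomial in u, q:
δQ/Q = √((δu/u)² + (-2·δq/q)²) = √(0.00588 + 0.00462) = 0.102

10.2%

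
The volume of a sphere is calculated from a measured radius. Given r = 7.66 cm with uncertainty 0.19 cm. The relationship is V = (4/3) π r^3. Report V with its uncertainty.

V ∝ r^3, so δV/V = |3| · δr/r = 3 × 0.0248 = 0.0744.
V = 1880 cm^3, so δV = 0.0744 × 1880 = 140 cm^3.

1880 ± 140 cm^3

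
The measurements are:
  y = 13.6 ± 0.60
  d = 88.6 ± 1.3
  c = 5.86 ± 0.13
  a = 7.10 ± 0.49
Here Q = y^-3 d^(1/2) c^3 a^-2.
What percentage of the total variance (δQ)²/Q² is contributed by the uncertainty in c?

10.8%

(δQ/Q)² = (-3·δy/y)² + (½·δd/d)² + (3·δc/c)² + (-2·δa/a)²
  y term: (-3×0.0441)² = 0.0175
  d term: (0.5×0.0147)² = 5.38e-05
  c term: (3×0.0222)² = 0.00443
  a term: (-2×0.0690)² = 0.0191
Total = 0.0411. Share from c = 0.00443/0.0411 = 0.108.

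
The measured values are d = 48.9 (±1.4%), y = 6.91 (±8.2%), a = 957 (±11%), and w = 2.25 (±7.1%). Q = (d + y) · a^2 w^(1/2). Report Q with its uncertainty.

Let u = d + y = 55.8. δu = √(δd² + δy²) = √(0.469 + 0.321) = 0.889, so δu/u = 0.0159.
Q is then a monomial in u, a, w:
δQ/Q = √((δu/u)² + (2·δa/a)² + (½·δw/w)²) = √(0.000254 + 0.0484 + 0.00126) = 0.223
Q = 7.67e+07, so δQ = 0.223 × 7.67e+07 = 1.71e+07.

(7.67 ± 1.71) × 10^7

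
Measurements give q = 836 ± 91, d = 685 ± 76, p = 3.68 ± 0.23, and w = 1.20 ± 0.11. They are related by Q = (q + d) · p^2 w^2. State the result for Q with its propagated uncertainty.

Let u = q + d = 1520. δu = √(δq² + δd²) = √(8280 + 5780) = 119, so δu/u = 0.0780.
Q is then a monomial in u, p, w:
δQ/Q = √((δu/u)² + (2·δp/p)² + (2·δw/w)²) = √(0.00608 + 0.0156 + 0.0336) = 0.235
Q = 29700, so δQ = 0.235 × 29700 = 6980.

29700 ± 6980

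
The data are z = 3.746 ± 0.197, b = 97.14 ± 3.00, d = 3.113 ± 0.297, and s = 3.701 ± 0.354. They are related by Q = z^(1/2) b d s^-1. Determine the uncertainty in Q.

Since Q is a product/quotient, work with relative uncertainties:
  (½·δz/z)² = (0.5×0.0526)² = 0.000691;  (1·δb/b)² = (1×0.0309)² = 0.000954;  (1·δd/d)² = (1×0.0954)² = 0.00910;  (-1·δs/s)² = (-1×0.0956)² = 0.00915
δQ/Q = √(0.0199) = 0.141
Q = 158.1, so δQ = 0.141 × 158.1 = 22.3.

22.3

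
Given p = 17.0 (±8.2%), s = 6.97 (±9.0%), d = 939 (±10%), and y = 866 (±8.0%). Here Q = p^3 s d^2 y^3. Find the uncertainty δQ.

Q is a product of powers, so relative uncertainties combine in quadrature:
  (3·δp/p)² = (3×0.0820)² = 0.0605;  (1·δs/s)² = (1×0.0900)² = 0.00810;  (2·δd/d)² = (2×0.100)² = 0.0400;  (3·δy/y)² = (3×0.0800)² = 0.0576
δQ/Q = √(0.166) = 0.408
Q = 1.96e+19, so δQ = 0.408 × 1.96e+19 = 7.99e+18.

7.99e+18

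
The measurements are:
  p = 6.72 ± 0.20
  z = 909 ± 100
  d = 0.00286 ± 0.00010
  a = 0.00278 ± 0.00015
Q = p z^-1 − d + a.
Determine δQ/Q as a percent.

11.8%

Let w = p·z^-1 = 0.00739. δw/w = √((1·δp/p)² + (-1·δz/z)²) = √(0.000886 + 0.0121) = 0.114, so δw = 0.000843.
Q = w − d + a: δQ = √(δw² + δd² + δa²) = √(7.1e-07 + 1e-08 + 2.25e-08) = 0.000862
Q = 0.00731, so δQ/Q = 0.000862/0.00731 = 0.118.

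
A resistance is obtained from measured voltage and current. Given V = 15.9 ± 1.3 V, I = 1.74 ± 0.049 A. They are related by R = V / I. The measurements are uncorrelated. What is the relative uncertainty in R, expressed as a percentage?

R is a product of powers, so relative uncertainties combine in quadrature:
  (1·δV/V)² = (1×0.0818)² = 0.00668;  (-1·δI/I)² = (-1×0.0282)² = 0.000793
δR/R = √(0.00748) = 0.0865

8.65%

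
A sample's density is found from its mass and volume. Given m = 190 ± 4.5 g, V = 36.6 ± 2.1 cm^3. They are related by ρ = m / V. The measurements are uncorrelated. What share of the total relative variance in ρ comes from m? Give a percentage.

14.6%

(δρ/ρ)² = (1·δm/m)² + (-1·δV/V)²
  m term: (1×0.0237)² = 0.000561
  V term: (-1×0.0574)² = 0.00329
Total = 0.00385. Share from m = 0.000561/0.00385 = 0.146.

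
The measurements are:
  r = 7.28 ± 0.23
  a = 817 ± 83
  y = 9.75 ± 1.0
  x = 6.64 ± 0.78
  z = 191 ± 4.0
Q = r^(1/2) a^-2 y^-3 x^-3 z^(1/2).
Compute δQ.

Each factor contributes (exponent × relative error)² to (δQ/Q)²:
  (½·δr/r)² = (0.5×0.0316)² = 0.000250;  (-2·δa/a)² = (-2×0.102)² = 0.0413;  (-3·δy/y)² = (-3×0.103)² = 0.0947;  (-3·δx/x)² = (-3×0.117)² = 0.124;  (½·δz/z)² = (0.5×0.0209)² = 0.000110
δQ/Q = √(0.261) = 0.510
Q = 2.06e-10, so δQ = 0.510 × 2.06e-10 = 1.05e-10.

1.05e-10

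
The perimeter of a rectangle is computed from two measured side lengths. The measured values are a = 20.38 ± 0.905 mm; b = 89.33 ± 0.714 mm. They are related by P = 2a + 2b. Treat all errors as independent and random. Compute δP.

Absolute uncertainties add in quadrature for a linear combination:
  (2·δa)² = 3.28;  (2·δb)² = 2.04
δP = √(5.32) = 2.31 mm

2.31 mm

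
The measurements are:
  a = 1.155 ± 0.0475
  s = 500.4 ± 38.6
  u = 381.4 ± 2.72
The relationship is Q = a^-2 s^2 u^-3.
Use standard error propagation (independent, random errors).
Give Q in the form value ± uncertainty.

For a monomial Q ∝ a^-2, s^2, u^-3, fractional errors add in quadrature:
  (-2·δa/a)² = (-2×0.0411)² = 0.00677;  (2·δs/s)² = (2×0.0771)² = 0.0238;  (-3·δu/u)² = (-3×0.00713)² = 0.000458
δQ/Q = √(0.0310) = 0.176
Q = 0.003383, so δQ = 0.176 × 0.003383 = 0.000596.

0.003383 ± 0.000596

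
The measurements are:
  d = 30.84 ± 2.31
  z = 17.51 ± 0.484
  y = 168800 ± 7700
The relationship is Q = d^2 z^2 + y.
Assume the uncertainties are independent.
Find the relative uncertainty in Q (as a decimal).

Let p = d^2·z^2 = 291600. δp/p = √((2·δd/d)² + (2·δz/z)²) = √(0.0224 + 0.00306) = 0.160, so δp = 46600.
Q = p + y: δQ = √(δp² + δy²) = √(2.17e+09 + 5.93e+07) = 47200
Q = 460400, so δQ/Q = 47200/460400 = 0.103.

0.103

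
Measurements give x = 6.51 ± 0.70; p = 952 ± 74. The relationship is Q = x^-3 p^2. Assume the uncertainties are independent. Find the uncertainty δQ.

1180

For a monomial Q ∝ x^-3, p^2, fractional errors add in quadrature:
  (-3·δx/x)² = (-3×0.108)² = 0.104;  (2·δp/p)² = (2×0.0777)² = 0.0242
δQ/Q = √(0.128) = 0.358
Q = 3280, so δQ = 0.358 × 3280 = 1180.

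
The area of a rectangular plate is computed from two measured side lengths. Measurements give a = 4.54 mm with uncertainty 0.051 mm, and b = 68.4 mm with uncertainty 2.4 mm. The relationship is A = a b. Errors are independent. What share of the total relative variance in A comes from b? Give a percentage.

(δA/A)² = (1·δa/a)² + (1·δb/b)²
  a term: (1×0.0112)² = 0.000126
  b term: (1×0.0351)² = 0.00123
Total = 0.00136. Share from b = 0.00123/0.00136 = 0.907.

90.7%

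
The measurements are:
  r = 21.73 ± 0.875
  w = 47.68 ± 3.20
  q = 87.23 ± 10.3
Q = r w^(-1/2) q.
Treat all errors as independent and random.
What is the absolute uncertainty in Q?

For a monomial Q ∝ r, w^(-1/2), q, fractional errors add in quadrature:
  (1·δr/r)² = (1×0.0403)² = 0.00162;  (−½·δw/w)² = (-0.5×0.0671)² = 0.00113;  (1·δq/q)² = (1×0.118)² = 0.0139
δQ/Q = √(0.0167) = 0.129
Q = 274.5, so δQ = 0.129 × 274.5 = 35.5.

35.5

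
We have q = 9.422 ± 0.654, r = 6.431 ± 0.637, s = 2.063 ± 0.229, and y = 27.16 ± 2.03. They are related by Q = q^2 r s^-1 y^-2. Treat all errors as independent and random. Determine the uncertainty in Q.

0.0947

Relative error in a monomial: (δQ/Q)² = Σ (nᵢ · δxᵢ/xᵢ)².
  (2·δq/q)² = (2×0.0694)² = 0.0193;  (1·δr/r)² = (1×0.0991)² = 0.00981;  (-1·δs/s)² = (-1×0.111)² = 0.0123;  (-2·δy/y)² = (-2×0.0747)² = 0.0223
δQ/Q = √(0.0638) = 0.252
Q = 0.3752, so δQ = 0.252 × 0.3752 = 0.0947.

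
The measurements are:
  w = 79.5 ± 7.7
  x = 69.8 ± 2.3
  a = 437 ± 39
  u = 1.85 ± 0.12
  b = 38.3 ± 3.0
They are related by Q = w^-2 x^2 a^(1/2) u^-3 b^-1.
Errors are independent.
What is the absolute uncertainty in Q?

For a monomial Q ∝ w^-2, x^2, a^(1/2), u^-3, b^-1, fractional errors add in quadrature:
  (-2·δw/w)² = (-2×0.0969)² = 0.0375;  (2·δx/x)² = (2×0.0330)² = 0.00434;  (½·δa/a)² = (0.5×0.0892)² = 0.00199;  (-3·δu/u)² = (-3×0.0649)² = 0.0379;  (-1·δb/b)² = (-1×0.0783)² = 0.00614
δQ/Q = √(0.0879) = 0.296
Q = 0.0665, so δQ = 0.296 × 0.0665 = 0.0197.

0.0197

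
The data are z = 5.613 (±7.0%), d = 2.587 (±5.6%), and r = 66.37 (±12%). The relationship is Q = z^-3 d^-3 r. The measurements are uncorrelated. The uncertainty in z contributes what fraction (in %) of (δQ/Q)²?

(δQ/Q)² = (-3·δz/z)² + (-3·δd/d)² + (1·δr/r)²
  z term: (-3×0.0700)² = 0.0441
  d term: (-3×0.0560)² = 0.0282
  r term: (1×0.120)² = 0.0144
Total = 0.0867. Share from z = 0.0441/0.0867 = 0.509.

50.9%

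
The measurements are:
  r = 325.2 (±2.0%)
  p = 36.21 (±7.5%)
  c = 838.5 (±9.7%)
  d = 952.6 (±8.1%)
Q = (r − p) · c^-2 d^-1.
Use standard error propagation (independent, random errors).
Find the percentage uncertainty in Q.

Let u = r − p = 289.0. δu = √(δr² + δp²) = √(42.3 + 7.38) = 7.05, so δu/u = 0.0244.
Q is then a monomial in u, c, d:
δQ/Q = √((δu/u)² + (-2·δc/c)² + (-1·δd/d)²) = √(0.000595 + 0.0376 + 0.00656) = 0.212

21.2%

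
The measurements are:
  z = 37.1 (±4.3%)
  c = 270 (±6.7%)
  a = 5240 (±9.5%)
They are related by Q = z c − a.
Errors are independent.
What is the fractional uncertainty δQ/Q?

0.197

Let p = z·c = 10000. δp/p = √((1·δz/z)² + (1·δc/c)²) = √(0.00185 + 0.00449) = 0.0796, so δp = 797.
Q = p − a: δQ = √(δp² + δa²) = √(6.36e+05 + 2.48e+05) = 940
Q = 4780, so δQ/Q = 940/4780 = 0.197.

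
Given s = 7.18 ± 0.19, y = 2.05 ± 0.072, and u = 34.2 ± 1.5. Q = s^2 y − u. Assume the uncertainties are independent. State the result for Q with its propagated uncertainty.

Let p = s^2·y = 106. δp/p = √((2·δs/s)² + (1·δy/y)²) = √(0.00280 + 0.00123) = 0.0635, so δp = 6.71.
Q = p − u: δQ = √(δp² + δu²) = √(45.1 + 2.25) = 6.88
Q = 71.5.

71.5 ± 6.88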